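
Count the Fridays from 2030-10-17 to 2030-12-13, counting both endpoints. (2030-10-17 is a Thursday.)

2030-10-17 is a Thursday; the first Friday on or after it is 2030-10-18 (1 day later).
From 2030-10-18 to 2030-12-13: 13 + 30 + 13 = 56 days (rest of October, November, December).
56 ÷ 7 = 8 full weeks with remainder 0, so 8 more Fridays after the first → 9.

9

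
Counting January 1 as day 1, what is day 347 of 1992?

January has 31 days (347 − 31 = 316 remain).
February has 29 days (316 − 29 = 287 remain).
March has 31 days (287 − 31 = 256 remain).
April has 30 days (256 − 30 = 226 remain).
May has 31 days (226 − 31 = 195 remain).
June has 30 days (195 − 30 = 165 remain).
July has 31 days (165 − 31 = 134 remain).
August has 31 days (134 − 31 = 103 remain).
September has 30 days (103 − 30 = 73 remain).
October has 31 days (73 − 31 = 42 remain).
November has 30 days (42 − 30 = 12 remain).
12 into December → December 12.

12 December 1992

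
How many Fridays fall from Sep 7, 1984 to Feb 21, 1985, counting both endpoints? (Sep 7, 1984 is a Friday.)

24

Sep 7, 1984 is a Friday; the first Friday on or after it is Sep 7, 1984.
From Sep 7, 1984 to Feb 21, 1985: 23 + 31 + 30 + 31 + 31 + 21 = 167 days (rest of Sep, Oct, Nov, Dec, Jan, Feb).
167 ÷ 7 = 23 full weeks with remainder 6, so 23 more Fridays after the first → 24.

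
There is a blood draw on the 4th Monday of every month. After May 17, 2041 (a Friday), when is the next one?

May 2041 starts on a Wednesday; its first Monday is the 6th, so the 4th Monday is the 27th — May 27, 2041.
May 27, 2041 is after May 17, 2041, so that is the next one.

May 27, 2041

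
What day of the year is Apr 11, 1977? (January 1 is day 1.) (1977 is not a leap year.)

101

Days in months before Apr: 31 + 28 + 31 = 90.
Plus 11 days into Apr → day 101.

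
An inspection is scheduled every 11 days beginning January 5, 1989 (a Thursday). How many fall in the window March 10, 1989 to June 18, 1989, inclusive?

9

Occurrences land 11·i days after January 5, 1989 for i = 0, 1, 2, …
March 10, 1989 is 64 days after the start; 64 ÷ 11 = 5 remainder 9; since the remainder is 9, round up to i = 6. First occurrence in the window: #7 on March 12, 1989 (6×11 = 66 days in).
June 18, 1989 is 164 days after the start; 164 ÷ 11 = 14 remainder 10. Last occurrence in the window: #15 on June 8, 1989.
Occurrences #7 through #15: 9 in total.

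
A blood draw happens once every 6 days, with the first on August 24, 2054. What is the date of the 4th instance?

The 4th occurrence is 3 intervals after the first: 3 × 6 = 18 days after August 24, 2054.
August has 31 days — 7 days to the end of August leaves 11.
11 days into September → September 11, 2054.

September 11, 2054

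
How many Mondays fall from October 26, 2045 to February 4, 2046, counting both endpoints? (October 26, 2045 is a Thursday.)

14

October 26, 2045 is a Thursday; the first Monday on or after it is October 30, 2045 (4 days later).
From October 30, 2045 to February 4, 2046: 1 + 30 + 31 + 31 + 4 = 97 days (rest of October, November, December, January, February).
97 ÷ 7 = 13 full weeks with remainder 6, so 13 more Mondays after the first → 14.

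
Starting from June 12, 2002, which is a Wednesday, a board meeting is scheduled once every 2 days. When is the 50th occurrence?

September 18, 2002

The 50th occurrence is 49 intervals after the first: 49 × 2 = 98 days after June 12, 2002.
June has 30 days — 18 days to the end of June leaves 80.
July has 31 days (49 left).
August has 31 days (18 left).
18 days into September → September 18, 2002.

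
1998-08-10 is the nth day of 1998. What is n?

222

Days in months before August: 31 + 28 + 31 + 30 + 31 + 30 + 31 = 212.
Plus 10 days into August → day 222.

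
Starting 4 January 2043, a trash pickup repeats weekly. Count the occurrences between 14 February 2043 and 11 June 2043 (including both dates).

Occurrences land 7·i days after 4 January 2043 for i = 0, 1, 2, …
14 February 2043 is 41 days after the start; 41 ÷ 7 = 5 remainder 6; since the remainder is 6, round up to i = 6. First occurrence in the window: #7 on 15 February 2043 (6×7 = 42 days in).
11 June 2043 is 158 days after the start; 158 ÷ 7 = 22 remainder 4. Last occurrence in the window: #23 on 7 June 2043.
Occurrences #7 through #23: 17 in total.

17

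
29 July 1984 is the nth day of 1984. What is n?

211

Days in months before July: 31 + 29 + 31 + 30 + 31 + 30 = 182.
Plus 29 days into July → day 211.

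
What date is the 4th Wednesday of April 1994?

April 1994 begins on a Friday, so the first Wednesday is April 6 (5 days later).
The 4th Wednesday is 3 weeks later: 6 + 21 = 27.

27 April 1994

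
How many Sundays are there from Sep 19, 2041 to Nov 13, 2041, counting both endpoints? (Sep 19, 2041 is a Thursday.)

Sep 19, 2041 is a Thursday; the first Sunday on or after it is Sep 22, 2041 (3 days later).
From Sep 22, 2041 to Nov 13, 2041: 8 + 31 + 13 = 52 days (rest of Sep, Oct, Nov).
52 ÷ 7 = 7 full weeks with remainder 3, so 7 more Sundays after the first → 8.

8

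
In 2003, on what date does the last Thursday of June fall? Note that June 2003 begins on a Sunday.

June 2003 begins on a Sunday, so the first Thursday is June 5 (4 days later).
June 2003 has 30 days. Adding weeks: 5, 12, 19, 26 — the last one ≤ 30 is the 26th.

June 26, 2003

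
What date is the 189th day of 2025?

Jul 8, 2025

Jan has 31 days (189 − 31 = 158 remain).
Feb has 28 days (158 − 28 = 130 remain).
Mar has 31 days (130 − 31 = 99 remain).
Apr has 30 days (99 − 30 = 69 remain).
May has 31 days (69 − 31 = 38 remain).
Jun has 30 days (38 − 30 = 8 remain).
8 into Jul → Jul 8.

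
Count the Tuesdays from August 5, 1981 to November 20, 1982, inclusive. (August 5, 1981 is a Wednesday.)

August 5, 1981 is a Wednesday; the first Tuesday on or after it is August 11, 1981 (6 days later).
From August 11, 1981 to November 20, 1982: 142 + 324 = 466 days (rest of 1981, to November 20, 1982 in 1982).
466 ÷ 7 = 66 full weeks with remainder 4, so 66 more Tuesdays after the first → 67.

67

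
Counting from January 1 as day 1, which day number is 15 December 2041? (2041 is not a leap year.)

Days in months before December: 31 + 28 + 31 + 30 + 31 + 30 + 31 + 31 + 30 + 31 + 30 = 334.
Plus 15 days into December → day 349.

349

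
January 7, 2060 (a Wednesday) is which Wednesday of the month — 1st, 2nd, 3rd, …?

1st

Day 7 falls in week ⌈7/7⌉ of the month.
Days 1–7 hold the 1st Wednesday, 8–14 the 2nd, 15–21 the 3rd, 22–28 the 4th, 29–31 the 5th.
7 is in the range for the 1st.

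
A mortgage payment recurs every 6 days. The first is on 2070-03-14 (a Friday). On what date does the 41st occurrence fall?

The 41st occurrence is 40 intervals after the first: 40 × 6 = 240 days after 2070-03-14.
March has 31 days — 17 days to the end of March leaves 223.
April has 30 days (193 left).
May has 31 days (162 left).
June has 30 days (132 left).
July has 31 days (101 left).
August has 31 days (70 left).
September has 30 days (40 left).
October has 31 days (9 left).
9 days into November → 2070-11-09.

2070-11-09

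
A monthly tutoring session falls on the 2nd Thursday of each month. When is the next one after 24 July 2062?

July 2062 starts on a Saturday; its first Thursday is the 6th, so the 2nd Thursday is the 13th — 13 July 2062.
That is not after 24 July 2062, so look at August 2062.
August 2062 starts on a Tuesday; its first Thursday is the 3rd, so the 2nd Thursday is the 10th — 10 August 2062.

10 August 2062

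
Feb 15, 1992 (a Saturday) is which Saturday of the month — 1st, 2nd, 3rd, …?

Day 15 falls in week ⌈15/7⌉ of the month.
Days 1–7 hold the 1st Saturday, 8–14 the 2nd, 15–21 the 3rd, 22–28 the 4th, 29–31 the 5th.
15 is in the range for the 3rd.

3rd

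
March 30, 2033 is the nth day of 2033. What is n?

89

Days in months before March: 31 + 28 = 59.
Plus 30 days into March → day 89.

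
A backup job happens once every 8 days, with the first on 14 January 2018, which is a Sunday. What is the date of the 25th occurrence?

The 25th occurrence is 24 intervals after the first: 24 × 8 = 192 days after 14 January 2018.
January has 31 days — 17 days to the end of January leaves 175.
February has 28 days (147 left).
March has 31 days (116 left).
April has 30 days (86 left).
May has 31 days (55 left).
June has 30 days (25 left).
25 days into July → 25 July 2018.

25 July 2018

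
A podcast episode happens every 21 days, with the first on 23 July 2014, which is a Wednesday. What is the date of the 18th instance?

15 July 2015

The 18th occurrence is 17 intervals after the first: 17 × 21 = 357 days after 23 July 2014.
July has 31 days — 8 days to the end of July leaves 349.
August has 31 days (318 left).
September has 30 days (288 left).
October has 31 days (257 left).
November has 30 days (227 left).
December has 31 days (196 left).
January has 31 days (165 left).
February has 28 days (137 left).
March has 31 days (106 left).
April has 30 days (76 left).
May has 31 days (45 left).
June has 30 days (15 left).
15 days into July → 15 July 2015.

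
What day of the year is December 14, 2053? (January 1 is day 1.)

Days in months before December: 31 + 28 + 31 + 30 + 31 + 30 + 31 + 31 + 30 + 31 + 30 = 334.
Plus 14 days into December → day 348.

348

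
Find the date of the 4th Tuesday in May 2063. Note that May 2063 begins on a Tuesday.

May 22, 2063

May 2063 begins on a Tuesday, so the first Tuesday is May 1.
The 4th Tuesday is 3 weeks later: 1 + 21 = 22.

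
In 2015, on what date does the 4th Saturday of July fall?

2015-07-25

The first Saturday of July 2015 is July 4.
The 4th Saturday is 3 weeks later: 4 + 21 = 25.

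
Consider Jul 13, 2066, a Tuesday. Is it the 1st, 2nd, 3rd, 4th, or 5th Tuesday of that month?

Day 13 falls in week ⌈13/7⌉ of the month.
Days 1–7 hold the 1st Tuesday, 8–14 the 2nd, 15–21 the 3rd, 22–28 the 4th, 29–31 the 5th.
13 is in the range for the 2nd.

2nd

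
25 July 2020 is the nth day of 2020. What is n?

207

Days in months before July: 31 + 29 + 31 + 30 + 31 + 30 = 182.
Plus 25 days into July → day 207.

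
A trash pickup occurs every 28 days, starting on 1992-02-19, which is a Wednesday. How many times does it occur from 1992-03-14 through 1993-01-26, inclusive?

Occurrences land 28·i days after 1992-02-19 for i = 0, 1, 2, …
1992-03-14 is 24 days after the start; 24 ÷ 28 = 0 remainder 24; since the remainder is 24, round up to i = 1. First occurrence in the window: #2 on 1992-03-18 (1×28 = 28 days in).
1993-01-26 is 342 days after the start; 342 ÷ 28 = 12 remainder 6. Last occurrence in the window: #13 on 1993-01-20.
Occurrences #2 through #13: 12 in total.

12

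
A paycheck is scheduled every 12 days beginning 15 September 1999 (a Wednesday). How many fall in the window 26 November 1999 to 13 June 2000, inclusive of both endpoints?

Occurrences land 12·i days after 15 September 1999 for i = 0, 1, 2, …
26 November 1999 is 72 days after the start; 72 ÷ 12 = 6 remainder 0. First occurrence in the window: #7 on 26 November 1999 (6×12 = 72 days in).
13 June 2000 is 272 days after the start; 272 ÷ 12 = 22 remainder 8. Last occurrence in the window: #23 on 5 June 2000.
Occurrences #7 through #23: 17 in total.

17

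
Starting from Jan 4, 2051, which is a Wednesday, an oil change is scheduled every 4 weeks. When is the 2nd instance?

The 2nd occurrence is 1 interval after the first: 1 × 28 = 28 days after Jan 4, 2051.
Jan has 31 days — 27 days to the end of Jan leaves 1.
1 day into Feb → Feb 1, 2051.

Feb 1, 2051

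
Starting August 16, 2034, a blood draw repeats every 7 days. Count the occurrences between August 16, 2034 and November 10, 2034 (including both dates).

13

Occurrences land 7·i days after August 16, 2034 for i = 0, 1, 2, …
The window opens on the start date, so the first occurrence inside is #1 on August 16, 2034.
November 10, 2034 is 86 days after the start; 86 ÷ 7 = 12 remainder 2. Last occurrence in the window: #13 on November 8, 2034.
Occurrences #1 through #13: 13 in total.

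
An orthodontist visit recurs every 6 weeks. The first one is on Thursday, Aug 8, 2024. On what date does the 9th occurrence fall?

Jul 10, 2025

The 9th occurrence is 8 intervals after the first: 8 × 42 = 336 days after Aug 8, 2024.
Aug has 31 days — 23 days to the end of Aug leaves 313.
Sep has 30 days (283 left).
Oct has 31 days (252 left).
Nov has 30 days (222 left).
Dec has 31 days (191 left).
Jan has 31 days (160 left).
Feb has 28 days (132 left).
Mar has 31 days (101 left).
Apr has 30 days (71 left).
May has 31 days (40 left).
Jun has 30 days (10 left).
10 days into Jul → Jul 10, 2025.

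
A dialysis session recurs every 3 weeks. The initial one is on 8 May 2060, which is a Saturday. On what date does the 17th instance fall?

The 17th occurrence is 16 intervals after the first: 16 × 21 = 336 days after 8 May 2060.
May has 31 days — 23 days to the end of May leaves 313.
June has 30 days (283 left).
July has 31 days (252 left).
August has 31 days (221 left).
September has 30 days (191 left).
October has 31 days (160 left).
November has 30 days (130 left).
December has 31 days (99 left).
January has 31 days (68 left).
February has 28 days (40 left).
March has 31 days (9 left).
9 days into April → 9 April 2061.

9 April 2061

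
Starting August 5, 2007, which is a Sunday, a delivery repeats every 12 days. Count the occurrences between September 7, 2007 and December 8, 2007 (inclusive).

8

Occurrences land 12·i days after August 5, 2007 for i = 0, 1, 2, …
September 7, 2007 is 33 days after the start; 33 ÷ 12 = 2 remainder 9; since the remainder is 9, round up to i = 3. First occurrence in the window: #4 on September 10, 2007 (3×12 = 36 days in).
December 8, 2007 is 125 days after the start; 125 ÷ 12 = 10 remainder 5. Last occurrence in the window: #11 on December 3, 2007.
Occurrences #4 through #11: 8 in total.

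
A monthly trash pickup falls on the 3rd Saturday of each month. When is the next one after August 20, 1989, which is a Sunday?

September 16, 1989

August 1989 starts on a Tuesday; its first Saturday is the 5th, so the 3rd Saturday is the 19th — August 19, 1989.
That is not after August 20, 1989, so look at September 1989.
September 1989 starts on a Friday; its first Saturday is the 2nd, so the 3rd Saturday is the 16th — September 16, 1989.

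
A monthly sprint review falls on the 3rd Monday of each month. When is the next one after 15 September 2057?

September 2057 starts on a Saturday; its first Monday is the 3rd, so the 3rd Monday is the 17th — 17 September 2057.
17 September 2057 is after 15 September 2057, so that is the next one.

17 September 2057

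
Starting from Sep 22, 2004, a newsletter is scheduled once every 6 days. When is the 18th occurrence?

Jan 2, 2005

The 18th occurrence is 17 intervals after the first: 17 × 6 = 102 days after Sep 22, 2004.
Sep has 30 days — 8 days to the end of Sep leaves 94.
Oct has 31 days (63 left).
Nov has 30 days (33 left).
Dec has 31 days (2 left).
2 days into Jan → Jan 2, 2005.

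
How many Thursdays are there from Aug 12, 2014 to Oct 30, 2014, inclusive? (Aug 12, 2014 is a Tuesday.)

12

Aug 12, 2014 is a Tuesday; the first Thursday on or after it is Aug 14, 2014 (2 days later).
From Aug 14, 2014 to Oct 30, 2014: 17 + 30 + 30 = 77 days (rest of Aug, Sep, Oct).
77 ÷ 7 = 11 full weeks with remainder 0, so 11 more Thursdays after the first → 12.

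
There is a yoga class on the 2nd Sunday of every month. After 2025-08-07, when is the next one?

August 2025 starts on a Friday; its first Sunday is the 3rd, so the 2nd Sunday is the 10th — 2025-08-10.
2025-08-10 is after 2025-08-07, so that is the next one.

2025-08-10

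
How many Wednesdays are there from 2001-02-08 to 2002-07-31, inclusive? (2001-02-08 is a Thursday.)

2001-02-08 is a Thursday; the first Wednesday on or after it is 2001-02-14 (6 days later).
From 2001-02-14 to 2002-07-31: 320 + 212 = 532 days (rest of 2001, to 2002-07-31 in 2002).
532 ÷ 7 = 76 full weeks with remainder 0, so 76 more Wednesdays after the first → 77.

77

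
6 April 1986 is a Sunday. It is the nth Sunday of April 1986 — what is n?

Day 6 falls in week ⌈6/7⌉ of the month.
Days 1–7 hold the 1st Sunday, 8–14 the 2nd, 15–21 the 3rd, 22–28 the 4th, 29–31 the 5th.
6 is in the range for the 1st.

1st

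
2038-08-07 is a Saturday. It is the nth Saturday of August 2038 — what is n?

1st

Day 7 falls in week ⌈7/7⌉ of the month.
Days 1–7 hold the 1st Saturday, 8–14 the 2nd, 15–21 the 3rd, 22–28 the 4th, 29–31 the 5th.
7 is in the range for the 1st.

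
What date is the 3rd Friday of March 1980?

1980-03-21

March 1980 begins on a Saturday, so the first Friday is March 7 (6 days later).
The 3rd Friday is 2 weeks later: 7 + 14 = 21.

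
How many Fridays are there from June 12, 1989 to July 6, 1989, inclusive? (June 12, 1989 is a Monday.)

June 12, 1989 is a Monday; the first Friday on or after it is June 16, 1989 (4 days later).
From June 16, 1989 to July 6, 1989: 14 + 6 = 20 days (rest of June, July).
20 ÷ 7 = 2 full weeks with remainder 6, so 2 more Fridays after the first → 3.

3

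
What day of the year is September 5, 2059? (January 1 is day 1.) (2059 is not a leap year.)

Days in months before September: 31 + 28 + 31 + 30 + 31 + 30 + 31 + 31 = 243.
Plus 5 days into September → day 248.

248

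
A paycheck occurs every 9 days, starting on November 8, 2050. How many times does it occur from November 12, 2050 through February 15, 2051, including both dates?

Occurrences land 9·i days after November 8, 2050 for i = 0, 1, 2, …
November 12, 2050 is 4 days after the start; 4 ÷ 9 = 0 remainder 4; since the remainder is 4, round up to i = 1. First occurrence in the window: #2 on November 17, 2050 (1×9 = 9 days in).
February 15, 2051 is 99 days after the start; 99 ÷ 9 = 11 remainder 0. Last occurrence in the window: #12 on February 15, 2051.
Occurrences #2 through #12: 11 in total.

11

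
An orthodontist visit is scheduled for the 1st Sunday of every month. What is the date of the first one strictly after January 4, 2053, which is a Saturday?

January 2053 starts on a Wednesday, so its 1st Sunday is January 5, 2053 (4 days in).
January 5, 2053 is after January 4, 2053, so that is the next one.

January 5, 2053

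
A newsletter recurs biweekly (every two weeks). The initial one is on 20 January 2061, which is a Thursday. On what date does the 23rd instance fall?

24 November 2061

The 23rd occurrence is 22 intervals after the first: 22 × 14 = 308 days after 20 January 2061.
January has 31 days — 11 days to the end of January leaves 297.
February has 28 days (269 left).
March has 31 days (238 left).
April has 30 days (208 left).
May has 31 days (177 left).
June has 30 days (147 left).
July has 31 days (116 left).
August has 31 days (85 left).
September has 30 days (55 left).
October has 31 days (24 left).
24 days into November → 24 November 2061.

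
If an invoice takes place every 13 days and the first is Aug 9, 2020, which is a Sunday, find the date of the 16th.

The 16th occurrence is 15 intervals after the first: 15 × 13 = 195 days after Aug 9, 2020.
Aug has 31 days — 22 days to the end of Aug leaves 173.
Sep has 30 days (143 left).
Oct has 31 days (112 left).
Nov has 30 days (82 left).
Dec has 31 days (51 left).
Jan has 31 days (20 left).
20 days into Feb → Feb 20, 2021.

Feb 20, 2021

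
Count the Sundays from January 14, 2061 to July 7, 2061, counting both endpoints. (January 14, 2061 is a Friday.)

25

January 14, 2061 is a Friday; the first Sunday on or after it is January 16, 2061 (2 days later).
From January 16, 2061 to July 7, 2061: 15 + 28 + 31 + 30 + 31 + 30 + 7 = 172 days (rest of January, February, March, April, May, June, July).
172 ÷ 7 = 24 full weeks with remainder 4, so 24 more Sundays after the first → 25.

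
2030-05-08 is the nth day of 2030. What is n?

Days in months before May: 31 + 28 + 31 + 30 = 120.
Plus 8 days into May → day 128.

128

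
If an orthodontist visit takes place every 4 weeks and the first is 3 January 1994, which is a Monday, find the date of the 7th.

The 7th occurrence is 6 intervals after the first: 6 × 28 = 168 days after 3 January 1994.
January has 31 days — 28 days to the end of January leaves 140.
February has 28 days (112 left).
March has 31 days (81 left).
April has 30 days (51 left).
May has 31 days (20 left).
20 days into June → 20 June 1994.

20 June 1994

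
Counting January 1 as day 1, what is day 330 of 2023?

Jan has 31 days (330 − 31 = 299 remain).
Feb has 28 days (299 − 28 = 271 remain).
Mar has 31 days (271 − 31 = 240 remain).
Apr has 30 days (240 − 30 = 210 remain).
May has 31 days (210 − 31 = 179 remain).
Jun has 30 days (179 − 30 = 149 remain).
Jul has 31 days (149 − 31 = 118 remain).
Aug has 31 days (118 − 31 = 87 remain).
Sep has 30 days (87 − 30 = 57 remain).
Oct has 31 days (57 − 31 = 26 remain).
26 into Nov → Nov 26.

Nov 26, 2023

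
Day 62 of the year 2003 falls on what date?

January has 31 days (62 − 31 = 31 remain).
February has 28 days (31 − 28 = 3 remain).
3 into March → March 3.

2003-03-03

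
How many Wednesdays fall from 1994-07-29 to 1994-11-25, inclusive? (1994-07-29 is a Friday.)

1994-07-29 is a Friday; the first Wednesday on or after it is 1994-08-03 (5 days later).
From 1994-08-03 to 1994-11-25: 28 + 30 + 31 + 25 = 114 days (rest of August, September, October, November).
114 ÷ 7 = 16 full weeks with remainder 2, so 16 more Wednesdays after the first → 17.

17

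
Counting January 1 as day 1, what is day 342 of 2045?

8 December 2045

January has 31 days (342 − 31 = 311 remain).
February has 28 days (311 − 28 = 283 remain).
March has 31 days (283 − 31 = 252 remain).
April has 30 days (252 − 30 = 222 remain).
May has 31 days (222 − 31 = 191 remain).
June has 30 days (191 − 30 = 161 remain).
July has 31 days (161 − 31 = 130 remain).
August has 31 days (130 − 31 = 99 remain).
September has 30 days (99 − 30 = 69 remain).
October has 31 days (69 − 31 = 38 remain).
November has 30 days (38 − 30 = 8 remain).
8 into December → December 8.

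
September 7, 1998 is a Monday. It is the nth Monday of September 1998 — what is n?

Day 7 falls in week ⌈7/7⌉ of the month.
Days 1–7 hold the 1st Monday, 8–14 the 2nd, 15–21 the 3rd, 22–28 the 4th, 29–31 the 5th.
7 is in the range for the 1st.

1st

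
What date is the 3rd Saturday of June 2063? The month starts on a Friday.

June 2063 begins on a Friday, so the first Saturday is June 2 (1 day later).
The 3rd Saturday is 2 weeks later: 2 + 14 = 16.

June 16, 2063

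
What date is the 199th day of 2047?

Jul 18, 2047

Jan has 31 days (199 − 31 = 168 remain).
Feb has 28 days (168 − 28 = 140 remain).
Mar has 31 days (140 − 31 = 109 remain).
Apr has 30 days (109 − 30 = 79 remain).
May has 31 days (79 − 31 = 48 remain).
Jun has 30 days (48 − 30 = 18 remain).
18 into Jul → Jul 18.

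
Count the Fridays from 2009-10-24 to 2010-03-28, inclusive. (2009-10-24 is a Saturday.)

2009-10-24 is a Saturday; the first Friday on or after it is 2009-10-30 (6 days later).
From 2009-10-30 to 2010-03-28: 1 + 30 + 31 + 31 + 28 + 28 = 149 days (rest of October, November, December, January, February, March).
149 ÷ 7 = 21 full weeks with remainder 2, so 21 more Fridays after the first → 22.

22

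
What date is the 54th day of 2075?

23 February 2075

January has 31 days (54 − 31 = 23 remain).
23 into February → February 23.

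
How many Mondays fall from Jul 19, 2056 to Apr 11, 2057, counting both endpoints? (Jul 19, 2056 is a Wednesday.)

Jul 19, 2056 is a Wednesday; the first Monday on or after it is Jul 24, 2056 (5 days later).
From Jul 24, 2056 to Apr 11, 2057: 7 + 31 + 30 + 31 + 30 + 31 + 31 + 28 + 31 + 11 = 261 days (rest of Jul, Aug, Sep, Oct, Nov, Dec, Jan, Feb, Mar, Apr).
261 ÷ 7 = 37 full weeks with remainder 2, so 37 more Mondays after the first → 38.

38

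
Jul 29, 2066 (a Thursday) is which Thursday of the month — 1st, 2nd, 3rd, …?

5th

Day 29 falls in week ⌈29/7⌉ of the month.
Days 1–7 hold the 1st Thursday, 8–14 the 2nd, 15–21 the 3rd, 22–28 the 4th, 29–31 the 5th.
29 is in the range for the 5th.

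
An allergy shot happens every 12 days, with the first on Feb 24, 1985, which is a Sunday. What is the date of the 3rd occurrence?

Mar 20, 1985

The 3rd occurrence is 2 intervals after the first: 2 × 12 = 24 days after Feb 24, 1985.
Feb has 28 days — 4 days to the end of Feb leaves 20.
20 days into Mar → Mar 20, 1985.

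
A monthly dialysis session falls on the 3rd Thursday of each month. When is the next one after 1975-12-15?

1975-12-18

December 1975 starts on a Monday; its first Thursday is the 4th, so the 3rd Thursday is the 18th — 1975-12-18.
1975-12-18 is after 1975-12-15, so that is the next one.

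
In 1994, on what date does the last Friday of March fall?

The first Friday of March 1994 is March 4.
March 1994 has 31 days. Adding weeks: 4, 11, 18, 25 — the last one ≤ 31 is the 25th.

25 March 1994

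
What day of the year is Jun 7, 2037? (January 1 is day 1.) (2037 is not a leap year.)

Days in months before Jun: 31 + 28 + 31 + 30 + 31 = 151.
Plus 7 days into Jun → day 158.

158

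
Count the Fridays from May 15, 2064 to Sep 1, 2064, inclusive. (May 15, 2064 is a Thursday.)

May 15, 2064 is a Thursday; the first Friday on or after it is May 16, 2064 (1 day later).
From May 16, 2064 to Sep 1, 2064: 15 + 30 + 31 + 31 + 1 = 108 days (rest of May, Jun, Jul, Aug, Sep).
108 ÷ 7 = 15 full weeks with remainder 3, so 15 more Fridays after the first → 16.

16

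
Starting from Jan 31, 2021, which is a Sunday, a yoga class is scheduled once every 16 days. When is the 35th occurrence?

The 35th occurrence is 34 intervals after the first: 34 × 16 = 544 days after Jan 31, 2021.
Jan has 31 days — 0 days to the end of Jan leaves 544.
From end of Jan to end of 2021 is 334 days (210 left).
Jan has 31 days (179 left).
Feb has 28 days (151 left).
Mar has 31 days (120 left).
Apr has 30 days (90 left).
May has 31 days (59 left).
Jun has 30 days (29 left).
29 days into Jul → Jul 29, 2022.

Jul 29, 2022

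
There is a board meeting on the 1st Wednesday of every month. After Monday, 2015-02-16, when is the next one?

February 2015 starts on a Sunday, so its 1st Wednesday is 2015-02-04 (3 days in).
That is not after 2015-02-16, so look at March 2015.
March 2015 starts on a Sunday, so its 1st Wednesday is 2015-03-04 (3 days in).

2015-03-04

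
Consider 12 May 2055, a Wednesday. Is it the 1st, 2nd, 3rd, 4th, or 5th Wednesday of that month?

2nd

Day 12 falls in week ⌈12/7⌉ of the month.
Days 1–7 hold the 1st Wednesday, 8–14 the 2nd, 15–21 the 3rd, 22–28 the 4th, 29–31 the 5th.
12 is in the range for the 2nd.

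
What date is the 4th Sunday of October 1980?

October 1980 begins on a Wednesday, so the first Sunday is October 5 (4 days later).
The 4th Sunday is 3 weeks later: 5 + 21 = 26.

October 26, 1980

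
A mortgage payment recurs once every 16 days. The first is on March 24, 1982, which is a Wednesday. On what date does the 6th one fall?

June 12, 1982

The 6th occurrence is 5 intervals after the first: 5 × 16 = 80 days after March 24, 1982.
March has 31 days — 7 days to the end of March leaves 73.
April has 30 days (43 left).
May has 31 days (12 left).
12 days into June → June 12, 1982.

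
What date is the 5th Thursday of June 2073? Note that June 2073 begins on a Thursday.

June 2073 begins on a Thursday, so the first Thursday is June 1.
The 5th Thursday is 4 weeks later: 1 + 28 = 29.

June 29, 2073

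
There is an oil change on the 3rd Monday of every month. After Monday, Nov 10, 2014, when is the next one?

Nov 17, 2014

Nov 2014 starts on a Saturday; its first Monday is the 3rd, so the 3rd Monday is the 17th — Nov 17, 2014.
Nov 17, 2014 is after Nov 10, 2014, so that is the next one.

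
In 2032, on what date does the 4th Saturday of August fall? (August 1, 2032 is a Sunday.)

2032-08-28

August 2032 begins on a Sunday, so the first Saturday is August 7 (6 days later).
The 4th Saturday is 3 weeks later: 7 + 21 = 28.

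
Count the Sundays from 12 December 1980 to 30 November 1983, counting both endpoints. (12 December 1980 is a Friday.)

155

12 December 1980 is a Friday; the first Sunday on or after it is 14 December 1980 (2 days later).
From 14 December 1980 to 30 November 1983: 17 + 365 + 365 + 334 = 1081 days (rest of 1980, 1981, 1982, to 30 November 1983 in 1983).
1081 ÷ 7 = 154 full weeks with remainder 3, so 154 more Sundays after the first → 155.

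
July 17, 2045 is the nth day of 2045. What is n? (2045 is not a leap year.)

198

Days in months before July: 31 + 28 + 31 + 30 + 31 + 30 = 181.
Plus 17 days into July → day 198.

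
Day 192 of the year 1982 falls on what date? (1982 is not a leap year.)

January has 31 days (192 − 31 = 161 remain).
February has 28 days (161 − 28 = 133 remain).
March has 31 days (133 − 31 = 102 remain).
April has 30 days (102 − 30 = 72 remain).
May has 31 days (72 − 31 = 41 remain).
June has 30 days (41 − 30 = 11 remain).
11 into July → July 11.

1982-07-11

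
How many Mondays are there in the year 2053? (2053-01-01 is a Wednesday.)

52

2053-01-01 is a Wednesday; the first Monday on or after it is 2053-01-06 (5 days later).
From 2053-01-06 to 2053-12-31: 25 + 28 + 31 + 30 + 31 + 30 + 31 + 31 + 30 + 31 + 30 + 31 = 359 days (rest of January, February, March, April, May, June, July, August, September, October, November, December).
359 ÷ 7 = 51 full weeks with remainder 2, so 51 more Mondays after the first → 52.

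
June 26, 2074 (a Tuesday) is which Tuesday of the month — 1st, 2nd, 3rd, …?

4th

Day 26 falls in week ⌈26/7⌉ of the month.
Days 1–7 hold the 1st Tuesday, 8–14 the 2nd, 15–21 the 3rd, 22–28 the 4th, 29–31 the 5th.
26 is in the range for the 4th.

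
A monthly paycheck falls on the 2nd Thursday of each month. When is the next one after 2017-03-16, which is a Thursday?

March 2017 starts on a Wednesday; its first Thursday is the 2nd, so the 2nd Thursday is the 9th — 2017-03-09.
That is not after 2017-03-16, so look at April 2017.
April 2017 starts on a Saturday; its first Thursday is the 6th, so the 2nd Thursday is the 13th — 2017-04-13.

2017-04-13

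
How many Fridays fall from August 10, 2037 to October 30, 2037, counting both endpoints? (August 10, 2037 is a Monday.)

12

August 10, 2037 is a Monday; the first Friday on or after it is August 14, 2037 (4 days later).
From August 14, 2037 to October 30, 2037: 17 + 30 + 30 = 77 days (rest of August, September, October).
77 ÷ 7 = 11 full weeks with remainder 0, so 11 more Fridays after the first → 12.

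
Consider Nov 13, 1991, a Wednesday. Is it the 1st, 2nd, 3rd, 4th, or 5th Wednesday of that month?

2nd

Day 13 falls in week ⌈13/7⌉ of the month.
Days 1–7 hold the 1st Wednesday, 8–14 the 2nd, 15–21 the 3rd, 22–28 the 4th, 29–31 the 5th.
13 is in the range for the 2nd.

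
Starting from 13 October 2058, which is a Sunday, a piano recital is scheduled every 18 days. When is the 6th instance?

The 6th occurrence is 5 intervals after the first: 5 × 18 = 90 days after 13 October 2058.
October has 31 days — 18 days to the end of October leaves 72.
November has 30 days (42 left).
December has 31 days (11 left).
11 days into January → 11 January 2059.

11 January 2059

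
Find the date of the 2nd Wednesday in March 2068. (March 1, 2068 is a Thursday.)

March 14, 2068

March 2068 begins on a Thursday, so the first Wednesday is March 7 (6 days later).
The 2nd Wednesday is 1 weeks later: 7 + 7 = 14.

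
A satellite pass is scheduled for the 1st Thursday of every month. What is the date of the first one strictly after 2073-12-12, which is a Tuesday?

2074-01-04

December 2073 starts on a Friday, so its 1st Thursday is 2073-12-07 (6 days in).
That is not after 2073-12-12, so look at January 2074.
January 2074 starts on a Monday, so its 1st Thursday is 2074-01-04 (3 days in).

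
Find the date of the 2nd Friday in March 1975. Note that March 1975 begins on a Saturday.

March 1975 begins on a Saturday, so the first Friday is March 7 (6 days later).
The 2nd Friday is 1 weeks later: 7 + 7 = 14.

14 March 1975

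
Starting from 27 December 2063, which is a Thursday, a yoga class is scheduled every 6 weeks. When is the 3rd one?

The 3rd occurrence is 2 intervals after the first: 2 × 42 = 84 days after 27 December 2063.
December has 31 days — 4 days to the end of December leaves 80.
January has 31 days (49 left).
February has 29 days (20 left).
20 days into March → 20 March 2064.

20 March 2064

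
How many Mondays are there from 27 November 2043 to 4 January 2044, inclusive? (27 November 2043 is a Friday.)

27 November 2043 is a Friday; the first Monday on or after it is 30 November 2043 (3 days later).
From 30 November 2043 to 4 January 2044: 0 + 31 + 4 = 35 days (rest of November, December, January).
35 ÷ 7 = 5 full weeks with remainder 0, so 5 more Mondays after the first → 6.

6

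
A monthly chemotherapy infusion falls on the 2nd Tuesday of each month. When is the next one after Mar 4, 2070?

Mar 2070 starts on a Saturday; its first Tuesday is the 4th, so the 2nd Tuesday is the 11th — Mar 11, 2070.
Mar 11, 2070 is after Mar 4, 2070, so that is the next one.

Mar 11, 2070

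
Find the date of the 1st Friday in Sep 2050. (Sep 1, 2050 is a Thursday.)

Sep 2050 begins on a Thursday, so the first Friday is Sep 2 (1 day later).

Sep 2, 2050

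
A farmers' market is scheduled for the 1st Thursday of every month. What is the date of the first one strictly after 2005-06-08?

2005-07-07

June 2005 starts on a Wednesday, so its 1st Thursday is 2005-06-02 (1 day in).
That is not after 2005-06-08, so look at July 2005.
July 2005 starts on a Friday, so its 1st Thursday is 2005-07-07 (6 days in).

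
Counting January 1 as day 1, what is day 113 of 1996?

April 22, 1996

January has 31 days (113 − 31 = 82 remain).
February has 29 days (82 − 29 = 53 remain).
March has 31 days (53 − 31 = 22 remain).
22 into April → April 22.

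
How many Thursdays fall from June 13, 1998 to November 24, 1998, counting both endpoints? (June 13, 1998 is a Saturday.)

23

June 13, 1998 is a Saturday; the first Thursday on or after it is June 18, 1998 (5 days later).
From June 18, 1998 to November 24, 1998: 12 + 31 + 31 + 30 + 31 + 24 = 159 days (rest of June, July, August, September, October, November).
159 ÷ 7 = 22 full weeks with remainder 5, so 22 more Thursdays after the first → 23.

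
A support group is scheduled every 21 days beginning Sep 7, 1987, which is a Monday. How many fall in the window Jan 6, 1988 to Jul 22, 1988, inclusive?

Occurrences land 21·i days after Sep 7, 1987 for i = 0, 1, 2, …
Jan 6, 1988 is 121 days after the start; 121 ÷ 21 = 5 remainder 16; since the remainder is 16, round up to i = 6. First occurrence in the window: #7 on Jan 11, 1988 (6×21 = 126 days in).
Jul 22, 1988 is 319 days after the start; 319 ÷ 21 = 15 remainder 4. Last occurrence in the window: #16 on Jul 18, 1988.
Occurrences #7 through #16: 10 in total.

10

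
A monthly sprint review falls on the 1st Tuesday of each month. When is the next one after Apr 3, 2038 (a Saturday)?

Apr 6, 2038

Apr 2038 starts on a Thursday, so its 1st Tuesday is Apr 6, 2038 (5 days in).
Apr 6, 2038 is after Apr 3, 2038, so that is the next one.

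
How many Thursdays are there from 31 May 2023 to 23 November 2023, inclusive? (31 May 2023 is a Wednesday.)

31 May 2023 is a Wednesday; the first Thursday on or after it is 1 June 2023 (1 day later).
From 1 June 2023 to 23 November 2023: 29 + 31 + 31 + 30 + 31 + 23 = 175 days (rest of June, July, August, September, October, November).
175 ÷ 7 = 25 full weeks with remainder 0, so 25 more Thursdays after the first → 26.

26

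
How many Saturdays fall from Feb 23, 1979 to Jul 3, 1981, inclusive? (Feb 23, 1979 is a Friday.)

Feb 23, 1979 is a Friday; the first Saturday on or after it is Feb 24, 1979 (1 day later).
From Feb 24, 1979 to Jul 3, 1981: 310 + 366 + 184 = 860 days (rest of 1979, 1980, to Jul 3, 1981 in 1981).
860 ÷ 7 = 122 full weeks with remainder 6, so 122 more Saturdays after the first → 123.

123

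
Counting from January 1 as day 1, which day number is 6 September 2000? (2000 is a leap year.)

250

Days in months before September: 31 + 29 + 31 + 30 + 31 + 30 + 31 + 31 = 244.
Plus 6 days into September → day 250.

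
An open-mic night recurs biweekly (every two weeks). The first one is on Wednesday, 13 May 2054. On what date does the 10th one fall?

The 10th occurrence is 9 intervals after the first: 9 × 14 = 126 days after 13 May 2054.
May has 31 days — 18 days to the end of May leaves 108.
June has 30 days (78 left).
July has 31 days (47 left).
August has 31 days (16 left).
16 days into September → 16 September 2054.

16 September 2054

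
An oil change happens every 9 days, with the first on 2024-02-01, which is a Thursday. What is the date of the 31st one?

2024-10-28

The 31st occurrence is 30 intervals after the first: 30 × 9 = 270 days after 2024-02-01.
February has 29 days — 28 days to the end of February leaves 242.
March has 31 days (211 left).
April has 30 days (181 left).
May has 31 days (150 left).
June has 30 days (120 left).
July has 31 days (89 left).
August has 31 days (58 left).
September has 30 days (28 left).
28 days into October → 2024-10-28.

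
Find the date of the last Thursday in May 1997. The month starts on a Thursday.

May 1997 begins on a Thursday, so the first Thursday is May 1.
May 1997 has 31 days. Adding weeks: 1, 8, 15, 22, 29 — the last one ≤ 31 is the 29th.

29 May 1997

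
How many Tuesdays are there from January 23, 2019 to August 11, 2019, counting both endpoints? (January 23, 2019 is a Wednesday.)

28

January 23, 2019 is a Wednesday; the first Tuesday on or after it is January 29, 2019 (6 days later).
From January 29, 2019 to August 11, 2019: 2 + 28 + 31 + 30 + 31 + 30 + 31 + 11 = 194 days (rest of January, February, March, April, May, June, July, August).
194 ÷ 7 = 27 full weeks with remainder 5, so 27 more Tuesdays after the first → 28.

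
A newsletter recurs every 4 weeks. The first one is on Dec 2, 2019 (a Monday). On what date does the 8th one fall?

The 8th occurrence is 7 intervals after the first: 7 × 28 = 196 days after Dec 2, 2019.
Dec has 31 days — 29 days to the end of Dec leaves 167.
Jan has 31 days (136 left).
Feb has 29 days (107 left).
Mar has 31 days (76 left).
Apr has 30 days (46 left).
May has 31 days (15 left).
15 days into Jun → Jun 15, 2020.

Jun 15, 2020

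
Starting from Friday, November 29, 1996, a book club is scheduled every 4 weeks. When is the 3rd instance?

The 3rd occurrence is 2 intervals after the first: 2 × 28 = 56 days after November 29, 1996.
November has 30 days — 1 day to the end of November leaves 55.
December has 31 days (24 left).
24 days into January → January 24, 1997.

January 24, 1997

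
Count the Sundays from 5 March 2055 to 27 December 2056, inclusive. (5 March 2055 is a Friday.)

95

5 March 2055 is a Friday; the first Sunday on or after it is 7 March 2055 (2 days later).
From 7 March 2055 to 27 December 2056: 299 + 362 = 661 days (rest of 2055, to 27 December 2056 in 2056).
661 ÷ 7 = 94 full weeks with remainder 3, so 94 more Sundays after the first → 95.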